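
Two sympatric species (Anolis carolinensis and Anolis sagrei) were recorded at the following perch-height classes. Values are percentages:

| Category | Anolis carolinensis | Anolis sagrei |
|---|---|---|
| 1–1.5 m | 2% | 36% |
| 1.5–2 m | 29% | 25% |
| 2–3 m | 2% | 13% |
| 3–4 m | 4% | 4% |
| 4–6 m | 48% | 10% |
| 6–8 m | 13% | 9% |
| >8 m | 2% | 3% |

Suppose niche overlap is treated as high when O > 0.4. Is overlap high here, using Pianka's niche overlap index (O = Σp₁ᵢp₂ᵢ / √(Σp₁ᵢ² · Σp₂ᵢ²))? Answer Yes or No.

Convert percentages to proportions (divide by 100).
Σ p₁ᵢp₂ᵢ = 0.0072 + 0.0725 + 0.0026 + 0.0016 + 0.0480 + 0.0117 + 0.0006 = 0.1442
Σp_1ᵢ² = 0.02² + 0.29² + 0.02² + 0.04² + 0.48² + 0.13² + 0.02² = 0.0004 + 0.0841 + 0.0004 + 0.0016 + 0.2304 + 0.0169 + 0.0004 = 0.3342
Σp_2ᵢ² = 0.36² + 0.25² + 0.13² + 0.04² + 0.10² + 0.09² + 0.03² = 0.1296 + 0.0625 + 0.0169 + 0.0016 + 0.0100 + 0.0081 + 0.0009 = 0.2296
O = 0.1442 / √(0.3342 × 0.2296) = 0.1442 / 0.27701 = 0.5206
O = 0.5206 > 0.4 → Yes.

Yes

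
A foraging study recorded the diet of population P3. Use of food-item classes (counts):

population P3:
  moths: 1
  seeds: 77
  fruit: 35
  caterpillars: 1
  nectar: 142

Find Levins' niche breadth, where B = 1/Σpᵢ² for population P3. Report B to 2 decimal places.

2.40

Proportions for population P3 (n=256): 1/256=0.0039, 77/256=0.3008, 35/256=0.1367, 1/256=0.0039, 142/256=0.5547
Σpᵢ² = 0.0039² + 0.3008² + 0.1367² + 0.0039² + 0.5547² = 0.000015 + 0.090481 + 0.018687 + 0.000015 + 0.307692 = 0.416890
B = 1 / 0.416890 = 2.3987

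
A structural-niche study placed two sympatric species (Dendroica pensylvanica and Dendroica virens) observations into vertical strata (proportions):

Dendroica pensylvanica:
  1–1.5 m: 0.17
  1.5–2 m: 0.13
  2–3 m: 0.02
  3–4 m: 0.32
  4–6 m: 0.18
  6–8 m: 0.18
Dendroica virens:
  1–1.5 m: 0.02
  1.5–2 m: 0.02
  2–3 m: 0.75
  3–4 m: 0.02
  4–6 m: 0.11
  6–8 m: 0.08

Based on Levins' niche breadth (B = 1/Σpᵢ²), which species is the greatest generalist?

Σp_pensᵢ² = 0.17² + 0.13² + 0.02² + 0.32² + 0.18² + 0.18² = 0.0289 + 0.0169 + 0.0004 + 0.1024 + 0.0324 + 0.0324 = 0.2134
B_pens = 1 / 0.2134 = 4.6860
Σp_vireᵢ² = 0.02² + 0.02² + 0.75² + 0.02² + 0.11² + 0.08² = 0.0004 + 0.0004 + 0.5625 + 0.0004 + 0.0121 + 0.0064 = 0.5822
B_vire = 1 / 0.5822 = 1.7176
Highest B → broadest niche (most generalist): Dendroica pensylvanica (B = 4.69).

Dendroica pensylvanica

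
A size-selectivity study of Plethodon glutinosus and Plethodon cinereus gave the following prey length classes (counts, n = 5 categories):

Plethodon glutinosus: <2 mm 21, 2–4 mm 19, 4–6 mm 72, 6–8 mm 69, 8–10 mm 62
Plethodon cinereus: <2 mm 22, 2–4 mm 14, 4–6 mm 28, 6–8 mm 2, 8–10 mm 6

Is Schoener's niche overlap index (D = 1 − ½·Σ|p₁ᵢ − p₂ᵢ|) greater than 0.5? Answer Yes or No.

Yes

Proportions for Plethodon glutinosus (n=243): 21/243=0.0864, 19/243=0.0782, 72/243=0.2963, 69/243=0.2840, 62/243=0.2551
Proportions for Plethodon cinereus (n=72): 22/72=0.3056, 14/72=0.1944, 28/72=0.3889, 2/72=0.0278, 6/72=0.0833
Σ|p₁ᵢ − p₂ᵢ| = 0.2192 + 0.1162 + 0.0926 + 0.2562 + 0.1718 = 0.8560
D = 1 − ½ × 0.8560 = 1 − 0.42800 = 0.57200
D = 0.57200 > 0.5 → Yes.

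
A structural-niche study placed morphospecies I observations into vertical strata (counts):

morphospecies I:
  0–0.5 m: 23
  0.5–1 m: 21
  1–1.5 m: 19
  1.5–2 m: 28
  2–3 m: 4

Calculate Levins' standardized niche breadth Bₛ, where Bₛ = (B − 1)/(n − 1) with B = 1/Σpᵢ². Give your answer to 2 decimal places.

0.81

Proportions for morphospecies I (n=95): 23/95=0.2421, 21/95=0.2211, 19/95=0.2000, 28/95=0.2947, 4/95=0.0421
Σpᵢ² = 0.2421² + 0.2211² + 0.2000² + 0.2947² + 0.0421² = 0.058612 + 0.048885 + 0.040000 + 0.086848 + 0.001772 = 0.236117
B = 1 / 0.236117 = 4.2352
Bₛ = (B − 1)/(n − 1) = (4.2352 − 1)/(5 − 1) = 3.2352/4 = 0.8088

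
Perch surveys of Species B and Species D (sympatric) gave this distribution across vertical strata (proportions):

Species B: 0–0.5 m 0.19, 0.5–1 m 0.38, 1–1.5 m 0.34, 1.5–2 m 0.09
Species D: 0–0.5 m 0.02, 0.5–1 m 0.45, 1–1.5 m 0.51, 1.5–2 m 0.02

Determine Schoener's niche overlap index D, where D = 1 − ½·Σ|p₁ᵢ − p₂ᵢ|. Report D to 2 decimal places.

Σ|p₁ᵢ − p₂ᵢ| = 0.17 + 0.07 + 0.17 + 0.07 = 0.48
D = 1 − ½ × 0.48 = 1 − 0.240 = 0.7600

0.76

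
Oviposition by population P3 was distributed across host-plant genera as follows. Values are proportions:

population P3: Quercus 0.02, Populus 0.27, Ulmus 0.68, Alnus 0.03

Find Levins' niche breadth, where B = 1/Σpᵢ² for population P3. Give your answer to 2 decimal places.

Σpᵢ² = 0.02² + 0.27² + 0.68² + 0.03² = 0.0004 + 0.0729 + 0.4624 + 0.0009 = 0.5366
B = 1 / 0.5366 = 1.8636

1.86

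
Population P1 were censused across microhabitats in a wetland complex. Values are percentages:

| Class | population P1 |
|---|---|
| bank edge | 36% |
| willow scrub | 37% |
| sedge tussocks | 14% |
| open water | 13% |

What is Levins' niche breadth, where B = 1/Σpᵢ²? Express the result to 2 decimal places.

3.30

Convert percentages to proportions (divide by 100).
Σpᵢ² = 0.36² + 0.37² + 0.14² + 0.13² = 0.1296 + 0.1369 + 0.0196 + 0.0169 = 0.3030
B = 1 / 0.3030 = 3.3003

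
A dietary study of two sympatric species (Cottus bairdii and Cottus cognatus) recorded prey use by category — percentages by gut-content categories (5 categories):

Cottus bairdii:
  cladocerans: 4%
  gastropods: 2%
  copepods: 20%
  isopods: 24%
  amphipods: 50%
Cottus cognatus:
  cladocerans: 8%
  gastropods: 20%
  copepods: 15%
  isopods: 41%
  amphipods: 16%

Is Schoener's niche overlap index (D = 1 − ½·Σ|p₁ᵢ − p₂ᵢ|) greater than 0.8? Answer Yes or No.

No

Convert percentages to proportions (divide by 100).
Σ|p₁ᵢ − p₂ᵢ| = 0.04 + 0.18 + 0.05 + 0.17 + 0.34 = 0.78
D = 1 − ½ × 0.78 = 1 − 0.390 = 0.6100
D = 0.6100 < 0.8 → No.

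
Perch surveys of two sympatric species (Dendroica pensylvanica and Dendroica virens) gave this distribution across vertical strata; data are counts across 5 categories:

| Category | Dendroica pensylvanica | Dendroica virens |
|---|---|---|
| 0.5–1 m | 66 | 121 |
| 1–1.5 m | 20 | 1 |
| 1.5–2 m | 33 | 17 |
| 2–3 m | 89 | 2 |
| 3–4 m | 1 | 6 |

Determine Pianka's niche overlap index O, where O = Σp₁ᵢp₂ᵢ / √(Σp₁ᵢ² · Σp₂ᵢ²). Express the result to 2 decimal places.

0.61

Proportions for Dendroica pensylvanica (n=209): 66/209=0.3158, 20/209=0.0957, 33/209=0.1579, 89/209=0.4258, 1/209=0.0048
Proportions for Dendroica virens (n=147): 121/147=0.8231, 1/147=0.0068, 17/147=0.1156, 2/147=0.0136, 6/147=0.0408
Σ p₁ᵢp₂ᵢ = 0.259935 + 0.000651 + 0.018253 + 0.005791 + 0.000196 = 0.284826
Σp_1ᵢ² = 0.3158² + 0.0957² + 0.1579² + 0.4258² + 0.0048² = 0.099730 + 0.009158 + 0.024932 + 0.181306 + 0.000023 = 0.315149
Σp_2ᵢ² = 0.8231² + 0.0068² + 0.1156² + 0.0136² + 0.0408² = 0.677494 + 0.000046 + 0.013363 + 0.000185 + 0.001665 = 0.692753
O = 0.284826 / √(0.315149 × 0.692753) = 0.284826 / 0.4672477 = 0.6096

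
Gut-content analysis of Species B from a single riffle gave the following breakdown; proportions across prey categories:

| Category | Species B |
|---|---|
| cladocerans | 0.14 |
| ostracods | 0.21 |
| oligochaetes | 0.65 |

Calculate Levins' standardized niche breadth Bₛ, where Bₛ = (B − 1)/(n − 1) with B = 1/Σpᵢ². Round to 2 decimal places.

0.53

Σpᵢ² = 0.14² + 0.21² + 0.65² = 0.0196 + 0.0441 + 0.4225 = 0.4862
B = 1 / 0.4862 = 2.0568
Bₛ = (B − 1)/(n − 1) = (2.0568 − 1)/(3 − 1) = 1.0568/2 = 0.5284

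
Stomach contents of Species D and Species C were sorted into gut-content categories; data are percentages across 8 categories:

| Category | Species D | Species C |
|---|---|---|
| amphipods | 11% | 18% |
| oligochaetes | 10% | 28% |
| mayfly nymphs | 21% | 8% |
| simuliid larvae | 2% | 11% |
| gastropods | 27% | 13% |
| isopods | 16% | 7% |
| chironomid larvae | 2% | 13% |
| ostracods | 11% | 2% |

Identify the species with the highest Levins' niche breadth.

Species C

Convert percentages to proportions (divide by 100).
Σp_Dᵢ² = 0.11² + 0.10² + 0.21² + 0.02² + 0.27² + 0.16² + 0.02² + 0.11² = 0.0121 + 0.0100 + 0.0441 + 0.0004 + 0.0729 + 0.0256 + 0.0004 + 0.0121 = 0.1776
B_D = 1 / 0.1776 = 5.6306
Σp_Cᵢ² = 0.18² + 0.28² + 0.08² + 0.11² + 0.13² + 0.07² + 0.13² + 0.02² = 0.0324 + 0.0784 + 0.0064 + 0.0121 + 0.0169 + 0.0049 + 0.0169 + 0.0004 = 0.1684
B_C = 1 / 0.1684 = 5.9382
Highest B → broadest niche (most generalist): Species C (B = 5.94).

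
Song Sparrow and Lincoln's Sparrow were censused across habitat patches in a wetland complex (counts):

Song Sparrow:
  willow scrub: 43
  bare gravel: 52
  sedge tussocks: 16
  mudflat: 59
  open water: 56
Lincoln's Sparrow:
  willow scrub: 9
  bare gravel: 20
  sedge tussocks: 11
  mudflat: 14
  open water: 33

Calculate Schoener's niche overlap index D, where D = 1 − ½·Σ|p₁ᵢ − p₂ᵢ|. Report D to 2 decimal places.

0.81

Proportions for Song Sparrow (n=226): 43/226=0.1903, 52/226=0.2301, 16/226=0.0708, 59/226=0.2611, 56/226=0.2478
Proportions for Lincoln's Sparrow (n=87): 9/87=0.1034, 20/87=0.2299, 11/87=0.1264, 14/87=0.1609, 33/87=0.3793
Σ|p₁ᵢ − p₂ᵢ| = 0.0869 + 0.0002 + 0.0556 + 0.1002 + 0.1315 = 0.3744
D = 1 − ½ × 0.3744 = 1 − 0.18720 = 0.81280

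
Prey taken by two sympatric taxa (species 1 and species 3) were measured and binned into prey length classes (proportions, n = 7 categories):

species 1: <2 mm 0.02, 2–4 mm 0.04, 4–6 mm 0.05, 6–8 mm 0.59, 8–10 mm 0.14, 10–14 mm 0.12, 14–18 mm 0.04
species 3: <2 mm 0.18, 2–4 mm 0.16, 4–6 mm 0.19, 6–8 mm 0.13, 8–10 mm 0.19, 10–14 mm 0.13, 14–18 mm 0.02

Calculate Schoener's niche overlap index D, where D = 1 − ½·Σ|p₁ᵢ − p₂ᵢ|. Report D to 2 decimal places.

0.52

Σ|p₁ᵢ − p₂ᵢ| = 0.16 + 0.12 + 0.14 + 0.46 + 0.05 + 0.01 + 0.02 = 0.96
D = 1 − ½ × 0.96 = 1 − 0.480 = 0.5200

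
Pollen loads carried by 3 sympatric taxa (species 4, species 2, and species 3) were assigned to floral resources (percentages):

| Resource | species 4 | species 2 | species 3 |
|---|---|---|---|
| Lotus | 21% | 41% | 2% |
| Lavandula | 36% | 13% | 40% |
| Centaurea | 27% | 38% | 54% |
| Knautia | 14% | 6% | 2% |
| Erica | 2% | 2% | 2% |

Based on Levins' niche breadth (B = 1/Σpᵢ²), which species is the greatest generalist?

species 4

Convert percentages to proportions (divide by 100).
Σp_4ᵢ² = 0.21² + 0.36² + 0.27² + 0.14² + 0.02² = 0.0441 + 0.1296 + 0.0729 + 0.0196 + 0.0004 = 0.2666
B_4 = 1 / 0.2666 = 3.7509
Σp_2ᵢ² = 0.41² + 0.13² + 0.38² + 0.06² + 0.02² = 0.1681 + 0.0169 + 0.1444 + 0.0036 + 0.0004 = 0.3334
B_2 = 1 / 0.3334 = 2.9994
Σp_3ᵢ² = 0.02² + 0.40² + 0.54² + 0.02² + 0.02² = 0.0004 + 0.1600 + 0.2916 + 0.0004 + 0.0004 = 0.4528
B_3 = 1 / 0.4528 = 2.2085
Highest B → broadest niche (most generalist): species 4 (B = 3.75).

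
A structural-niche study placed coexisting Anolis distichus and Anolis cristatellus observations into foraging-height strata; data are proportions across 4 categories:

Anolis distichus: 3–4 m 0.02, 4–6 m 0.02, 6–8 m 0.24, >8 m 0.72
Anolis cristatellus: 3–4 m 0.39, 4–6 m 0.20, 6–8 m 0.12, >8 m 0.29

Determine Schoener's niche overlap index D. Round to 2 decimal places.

Σ|p₁ᵢ − p₂ᵢ| = 0.37 + 0.18 + 0.12 + 0.43 = 1.10
D = 1 − ½ × 1.10 = 1 − 0.550 = 0.4500

0.45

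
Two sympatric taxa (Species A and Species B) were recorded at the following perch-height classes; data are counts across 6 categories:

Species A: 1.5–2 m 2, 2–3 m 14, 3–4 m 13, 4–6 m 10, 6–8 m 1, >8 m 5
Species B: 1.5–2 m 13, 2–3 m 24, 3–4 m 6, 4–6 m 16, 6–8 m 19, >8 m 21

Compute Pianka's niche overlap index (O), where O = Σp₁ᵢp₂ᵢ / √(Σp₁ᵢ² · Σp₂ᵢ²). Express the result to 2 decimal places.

0.76

Proportions for Species A (n=45): 2/45=0.0444, 14/45=0.3111, 13/45=0.2889, 10/45=0.2222, 1/45=0.0222, 5/45=0.1111
Proportions for Species B (n=99): 13/99=0.1313, 24/99=0.2424, 6/99=0.0606, 16/99=0.1616, 19/99=0.1919, 21/99=0.2121
Σ p₁ᵢp₂ᵢ = 0.005830 + 0.075411 + 0.017507 + 0.035908 + 0.004260 + 0.023564 = 0.162480
Σp_1ᵢ² = 0.0444² + 0.3111² + 0.2889² + 0.2222² + 0.0222² + 0.1111² = 0.001971 + 0.096783 + 0.083463 + 0.049373 + 0.000493 + 0.012343 = 0.244426
Σp_2ᵢ² = 0.1313² + 0.2424² + 0.0606² + 0.1616² + 0.1919² + 0.2121² = 0.017240 + 0.058758 + 0.003672 + 0.026115 + 0.036826 + 0.044986 = 0.187597
O = 0.162480 / √(0.244426 × 0.187597) = 0.162480 / 0.2141345 = 0.7588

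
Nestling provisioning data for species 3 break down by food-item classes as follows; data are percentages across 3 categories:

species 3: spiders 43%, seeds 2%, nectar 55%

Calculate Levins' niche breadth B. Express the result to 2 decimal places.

Convert percentages to proportions (divide by 100).
Σpᵢ² = 0.43² + 0.02² + 0.55² = 0.1849 + 0.0004 + 0.3025 = 0.4878
B = 1 / 0.4878 = 2.0500

2.05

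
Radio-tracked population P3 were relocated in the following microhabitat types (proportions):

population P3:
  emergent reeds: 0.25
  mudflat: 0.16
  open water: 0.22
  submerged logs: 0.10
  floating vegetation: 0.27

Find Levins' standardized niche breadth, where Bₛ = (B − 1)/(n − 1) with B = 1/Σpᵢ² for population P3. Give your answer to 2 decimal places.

Σpᵢ² = 0.25² + 0.16² + 0.22² + 0.10² + 0.27² = 0.0625 + 0.0256 + 0.0484 + 0.0100 + 0.0729 = 0.2194
B = 1 / 0.2194 = 4.5579
Bₛ = (B − 1)/(n − 1) = (4.5579 − 1)/(5 − 1) = 3.5579/4 = 0.8895

0.89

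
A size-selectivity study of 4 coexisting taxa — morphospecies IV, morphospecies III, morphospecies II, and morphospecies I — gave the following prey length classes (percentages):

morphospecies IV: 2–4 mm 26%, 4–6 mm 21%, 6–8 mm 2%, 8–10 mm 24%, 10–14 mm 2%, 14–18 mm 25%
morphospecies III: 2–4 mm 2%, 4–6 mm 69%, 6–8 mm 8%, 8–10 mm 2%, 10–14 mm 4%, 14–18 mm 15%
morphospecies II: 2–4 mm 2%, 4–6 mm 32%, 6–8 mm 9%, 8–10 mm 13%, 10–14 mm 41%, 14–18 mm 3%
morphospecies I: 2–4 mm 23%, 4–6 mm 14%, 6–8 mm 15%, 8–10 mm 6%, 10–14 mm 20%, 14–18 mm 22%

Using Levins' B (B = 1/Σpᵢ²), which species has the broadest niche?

morphospecies I

Convert percentages to proportions (divide by 100).
Σp_IVᵢ² = 0.26² + 0.21² + 0.02² + 0.24² + 0.02² + 0.25² = 0.0676 + 0.0441 + 0.0004 + 0.0576 + 0.0004 + 0.0625 = 0.2326
B_IV = 1 / 0.2326 = 4.2992
Σp_IIIᵢ² = 0.02² + 0.69² + 0.08² + 0.02² + 0.04² + 0.15² = 0.0004 + 0.4761 + 0.0064 + 0.0004 + 0.0016 + 0.0225 = 0.5074
B_III = 1 / 0.5074 = 1.9708
Σp_IIᵢ² = 0.02² + 0.32² + 0.09² + 0.13² + 0.41² + 0.03² = 0.0004 + 0.1024 + 0.0081 + 0.0169 + 0.1681 + 0.0009 = 0.2968
B_II = 1 / 0.2968 = 3.3693
Σp_Iᵢ² = 0.23² + 0.14² + 0.15² + 0.06² + 0.20² + 0.22² = 0.0529 + 0.0196 + 0.0225 + 0.0036 + 0.0400 + 0.0484 = 0.1870
B_I = 1 / 0.1870 = 5.3476
Highest B → broadest niche (most generalist): morphospecies I (B = 5.35).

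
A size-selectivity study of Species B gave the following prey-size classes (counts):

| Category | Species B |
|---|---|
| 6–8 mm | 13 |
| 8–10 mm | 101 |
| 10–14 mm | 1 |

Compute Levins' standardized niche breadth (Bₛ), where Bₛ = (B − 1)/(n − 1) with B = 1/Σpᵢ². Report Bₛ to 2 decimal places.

0.14

Proportions for Species B (n=115): 13/115=0.1130, 101/115=0.8783, 1/115=0.0087
Σpᵢ² = 0.1130² + 0.8783² + 0.0087² = 0.012769 + 0.771411 + 0.000076 = 0.784256
B = 1 / 0.784256 = 1.2751
Bₛ = (B − 1)/(n − 1) = (1.2751 − 1)/(3 − 1) = 0.2751/2 = 0.1376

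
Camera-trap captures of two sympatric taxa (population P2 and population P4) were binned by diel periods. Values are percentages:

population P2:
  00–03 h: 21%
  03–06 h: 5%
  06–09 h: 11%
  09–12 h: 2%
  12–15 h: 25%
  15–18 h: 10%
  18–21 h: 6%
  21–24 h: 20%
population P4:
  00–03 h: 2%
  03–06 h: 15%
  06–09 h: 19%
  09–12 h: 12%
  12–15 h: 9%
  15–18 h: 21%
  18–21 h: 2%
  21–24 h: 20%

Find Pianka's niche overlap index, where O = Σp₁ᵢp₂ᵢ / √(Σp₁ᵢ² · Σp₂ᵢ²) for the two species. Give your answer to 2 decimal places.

0.70

Convert percentages to proportions (divide by 100).
Σ p₁ᵢp₂ᵢ = 0.0042 + 0.0075 + 0.0209 + 0.0024 + 0.0225 + 0.0210 + 0.0012 + 0.0400 = 0.1197
Σp_1ᵢ² = 0.21² + 0.05² + 0.11² + 0.02² + 0.25² + 0.10² + 0.06² + 0.20² = 0.0441 + 0.0025 + 0.0121 + 0.0004 + 0.0625 + 0.0100 + 0.0036 + 0.0400 = 0.1752
Σp_2ᵢ² = 0.02² + 0.15² + 0.19² + 0.12² + 0.09² + 0.21² + 0.02² + 0.20² = 0.0004 + 0.0225 + 0.0361 + 0.0144 + 0.0081 + 0.0441 + 0.0004 + 0.0400 = 0.1660
O = 0.1197 / √(0.1752 × 0.1660) = 0.1197 / 0.17054 = 0.7019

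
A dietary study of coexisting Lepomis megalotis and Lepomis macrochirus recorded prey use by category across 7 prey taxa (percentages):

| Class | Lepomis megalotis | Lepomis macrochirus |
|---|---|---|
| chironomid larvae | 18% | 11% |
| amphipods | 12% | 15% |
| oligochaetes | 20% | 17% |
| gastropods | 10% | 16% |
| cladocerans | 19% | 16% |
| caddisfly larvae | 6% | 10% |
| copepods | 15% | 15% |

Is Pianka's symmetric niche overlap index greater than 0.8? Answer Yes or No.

Yes

Convert percentages to proportions (divide by 100).
Σ p₁ᵢp₂ᵢ = 0.0198 + 0.0180 + 0.0340 + 0.0160 + 0.0304 + 0.0060 + 0.0225 = 0.1467
Σp_1ᵢ² = 0.18² + 0.12² + 0.20² + 0.10² + 0.19² + 0.06² + 0.15² = 0.0324 + 0.0144 + 0.0400 + 0.0100 + 0.0361 + 0.0036 + 0.0225 = 0.1590
Σp_2ᵢ² = 0.11² + 0.15² + 0.17² + 0.16² + 0.16² + 0.10² + 0.15² = 0.0121 + 0.0225 + 0.0289 + 0.0256 + 0.0256 + 0.0100 + 0.0225 = 0.1472
O = 0.1467 / √(0.1590 × 0.1472) = 0.1467 / 0.15299 = 0.9589
O = 0.9589 > 0.8 → Yes.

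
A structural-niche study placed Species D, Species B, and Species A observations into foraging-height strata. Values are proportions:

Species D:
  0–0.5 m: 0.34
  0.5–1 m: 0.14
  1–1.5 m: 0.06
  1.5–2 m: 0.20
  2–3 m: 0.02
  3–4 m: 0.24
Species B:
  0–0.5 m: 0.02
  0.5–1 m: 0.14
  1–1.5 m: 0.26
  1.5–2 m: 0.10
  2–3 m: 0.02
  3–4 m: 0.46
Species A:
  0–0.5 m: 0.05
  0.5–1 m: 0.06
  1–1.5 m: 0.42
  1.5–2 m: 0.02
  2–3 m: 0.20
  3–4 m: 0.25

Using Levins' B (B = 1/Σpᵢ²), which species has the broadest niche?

Σp_Dᵢ² = 0.34² + 0.14² + 0.06² + 0.20² + 0.02² + 0.24² = 0.1156 + 0.0196 + 0.0036 + 0.0400 + 0.0004 + 0.0576 = 0.2368
B_D = 1 / 0.2368 = 4.2230
Σp_Bᵢ² = 0.02² + 0.14² + 0.26² + 0.10² + 0.02² + 0.46² = 0.0004 + 0.0196 + 0.0676 + 0.0100 + 0.0004 + 0.2116 = 0.3096
B_B = 1 / 0.3096 = 3.2300
Σp_Aᵢ² = 0.05² + 0.06² + 0.42² + 0.02² + 0.20² + 0.25² = 0.0025 + 0.0036 + 0.1764 + 0.0004 + 0.0400 + 0.0625 = 0.2854
B_A = 1 / 0.2854 = 3.5039
Highest B → broadest niche (most generalist): Species D (B = 4.22).

Species D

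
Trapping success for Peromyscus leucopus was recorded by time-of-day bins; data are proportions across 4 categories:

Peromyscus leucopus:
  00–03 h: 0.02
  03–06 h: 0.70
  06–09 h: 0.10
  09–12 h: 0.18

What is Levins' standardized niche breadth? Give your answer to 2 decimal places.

0.29

Σpᵢ² = 0.02² + 0.70² + 0.10² + 0.18² = 0.0004 + 0.4900 + 0.0100 + 0.0324 = 0.5328
B = 1 / 0.5328 = 1.8769
Bₛ = (B − 1)/(n − 1) = (1.8769 − 1)/(4 − 1) = 0.8769/3 = 0.2923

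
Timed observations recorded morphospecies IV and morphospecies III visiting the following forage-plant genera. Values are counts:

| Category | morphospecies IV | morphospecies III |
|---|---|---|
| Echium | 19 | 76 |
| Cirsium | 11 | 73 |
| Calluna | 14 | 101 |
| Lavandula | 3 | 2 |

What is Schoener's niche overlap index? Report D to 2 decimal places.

Proportions for morphospecies IV (n=47): 19/47=0.4043, 11/47=0.2340, 14/47=0.2979, 3/47=0.0638
Proportions for morphospecies III (n=252): 76/252=0.3016, 73/252=0.2897, 101/252=0.4008, 2/252=0.0079
Σ|p₁ᵢ − p₂ᵢ| = 0.1027 + 0.0557 + 0.1029 + 0.0559 = 0.3172
D = 1 − ½ × 0.3172 = 1 − 0.15860 = 0.84140

0.84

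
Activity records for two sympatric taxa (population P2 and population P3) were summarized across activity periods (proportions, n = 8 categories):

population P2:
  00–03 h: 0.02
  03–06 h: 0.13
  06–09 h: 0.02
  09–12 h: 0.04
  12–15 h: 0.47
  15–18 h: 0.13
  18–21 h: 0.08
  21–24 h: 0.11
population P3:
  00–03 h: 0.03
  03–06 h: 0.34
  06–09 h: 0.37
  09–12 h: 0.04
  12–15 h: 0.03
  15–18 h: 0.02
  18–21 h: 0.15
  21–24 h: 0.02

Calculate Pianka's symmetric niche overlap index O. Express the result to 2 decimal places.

0.31

Σ p₁ᵢp₂ᵢ = 0.0006 + 0.0442 + 0.0074 + 0.0016 + 0.0141 + 0.0026 + 0.0120 + 0.0022 = 0.0847
Σp_1ᵢ² = 0.02² + 0.13² + 0.02² + 0.04² + 0.47² + 0.13² + 0.08² + 0.11² = 0.0004 + 0.0169 + 0.0004 + 0.0016 + 0.2209 + 0.0169 + 0.0064 + 0.0121 = 0.2756
Σp_2ᵢ² = 0.03² + 0.34² + 0.37² + 0.04² + 0.03² + 0.02² + 0.15² + 0.02² = 0.0009 + 0.1156 + 0.1369 + 0.0016 + 0.0009 + 0.0004 + 0.0225 + 0.0004 = 0.2792
O = 0.0847 / √(0.2756 × 0.2792) = 0.0847 / 0.27739 = 0.3053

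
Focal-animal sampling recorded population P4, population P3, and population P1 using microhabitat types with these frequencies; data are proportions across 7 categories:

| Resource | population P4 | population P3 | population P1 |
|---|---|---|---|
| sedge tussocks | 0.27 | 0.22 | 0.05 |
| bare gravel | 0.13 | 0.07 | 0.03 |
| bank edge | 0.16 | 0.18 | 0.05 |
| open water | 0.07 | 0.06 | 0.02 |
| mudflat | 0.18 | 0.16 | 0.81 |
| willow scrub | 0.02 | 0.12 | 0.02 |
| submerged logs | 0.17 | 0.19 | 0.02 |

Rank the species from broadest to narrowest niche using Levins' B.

Σp_P4ᵢ² = 0.27² + 0.13² + 0.16² + 0.07² + 0.18² + 0.02² + 0.17² = 0.0729 + 0.0169 + 0.0256 + 0.0049 + 0.0324 + 0.0004 + 0.0289 = 0.1820
B_P4 = 1 / 0.1820 = 5.4945
Σp_P3ᵢ² = 0.22² + 0.07² + 0.18² + 0.06² + 0.16² + 0.12² + 0.19² = 0.0484 + 0.0049 + 0.0324 + 0.0036 + 0.0256 + 0.0144 + 0.0361 = 0.1654
B_P3 = 1 / 0.1654 = 6.0459
Σp_P1ᵢ² = 0.05² + 0.03² + 0.05² + 0.02² + 0.81² + 0.02² + 0.02² = 0.0025 + 0.0009 + 0.0025 + 0.0004 + 0.6561 + 0.0004 + 0.0004 = 0.6632
B_P1 = 1 / 0.6632 = 1.5078
Ranking by B (broadest → narrowest): population P3 (6.05) > population P4 (5.49) > population P1 (1.51)

population P3 > population P4 > population P1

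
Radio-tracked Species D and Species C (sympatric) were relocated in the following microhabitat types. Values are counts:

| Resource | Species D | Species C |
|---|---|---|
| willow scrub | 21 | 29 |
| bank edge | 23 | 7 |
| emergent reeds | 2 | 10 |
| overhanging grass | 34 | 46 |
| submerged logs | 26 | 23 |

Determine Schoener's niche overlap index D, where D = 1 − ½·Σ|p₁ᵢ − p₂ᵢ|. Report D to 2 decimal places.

0.80

Proportions for Species D (n=106): 21/106=0.1981, 23/106=0.2170, 2/106=0.0189, 34/106=0.3208, 26/106=0.2453
Proportions for Species C (n=115): 29/115=0.2522, 7/115=0.0609, 10/115=0.0870, 46/115=0.4000, 23/115=0.2000
Σ|p₁ᵢ − p₂ᵢ| = 0.0541 + 0.1561 + 0.0681 + 0.0792 + 0.0453 = 0.4028
D = 1 − ½ × 0.4028 = 1 − 0.20140 = 0.79860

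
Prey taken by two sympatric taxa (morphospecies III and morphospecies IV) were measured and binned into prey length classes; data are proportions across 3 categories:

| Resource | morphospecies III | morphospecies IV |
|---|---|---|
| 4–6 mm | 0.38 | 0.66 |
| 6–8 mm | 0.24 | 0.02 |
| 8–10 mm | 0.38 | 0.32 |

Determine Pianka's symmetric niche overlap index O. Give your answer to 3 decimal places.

0.873

Σ p₁ᵢp₂ᵢ = 0.2508 + 0.0048 + 0.1216 = 0.3772
Σp_1ᵢ² = 0.38² + 0.24² + 0.38² = 0.1444 + 0.0576 + 0.1444 = 0.3464
Σp_2ᵢ² = 0.66² + 0.02² + 0.32² = 0.4356 + 0.0004 + 0.1024 = 0.5384
O = 0.3772 / √(0.3464 × 0.5384) = 0.3772 / 0.431858 = 0.87344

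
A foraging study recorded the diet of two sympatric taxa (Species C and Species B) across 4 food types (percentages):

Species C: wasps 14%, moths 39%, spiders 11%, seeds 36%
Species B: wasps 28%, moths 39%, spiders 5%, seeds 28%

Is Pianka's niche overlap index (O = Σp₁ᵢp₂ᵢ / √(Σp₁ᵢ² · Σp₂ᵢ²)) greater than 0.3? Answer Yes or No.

Yes

Convert percentages to proportions (divide by 100).
Σ p₁ᵢp₂ᵢ = 0.0392 + 0.1521 + 0.0055 + 0.1008 = 0.2976
Σp_1ᵢ² = 0.14² + 0.39² + 0.11² + 0.36² = 0.0196 + 0.1521 + 0.0121 + 0.1296 = 0.3134
Σp_2ᵢ² = 0.28² + 0.39² + 0.05² + 0.28² = 0.0784 + 0.1521 + 0.0025 + 0.0784 = 0.3114
O = 0.2976 / √(0.3134 × 0.3114) = 0.2976 / 0.31240 = 0.9526
O = 0.9526 > 0.3 → Yes.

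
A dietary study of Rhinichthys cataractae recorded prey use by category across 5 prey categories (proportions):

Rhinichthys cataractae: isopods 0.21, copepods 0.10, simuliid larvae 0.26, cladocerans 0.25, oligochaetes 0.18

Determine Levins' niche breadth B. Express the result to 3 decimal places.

4.617

Σpᵢ² = 0.21² + 0.10² + 0.26² + 0.25² + 0.18² = 0.0441 + 0.0100 + 0.0676 + 0.0625 + 0.0324 = 0.2166
B = 1 / 0.2166 = 4.61681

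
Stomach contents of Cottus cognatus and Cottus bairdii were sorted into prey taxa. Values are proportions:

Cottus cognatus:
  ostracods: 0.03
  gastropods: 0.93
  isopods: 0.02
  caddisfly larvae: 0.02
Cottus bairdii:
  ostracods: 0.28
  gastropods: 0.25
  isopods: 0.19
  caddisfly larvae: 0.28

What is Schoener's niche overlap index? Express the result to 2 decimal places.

Σ|p₁ᵢ − p₂ᵢ| = 0.25 + 0.68 + 0.17 + 0.26 = 1.36
D = 1 − ½ × 1.36 = 1 − 0.680 = 0.3200

0.32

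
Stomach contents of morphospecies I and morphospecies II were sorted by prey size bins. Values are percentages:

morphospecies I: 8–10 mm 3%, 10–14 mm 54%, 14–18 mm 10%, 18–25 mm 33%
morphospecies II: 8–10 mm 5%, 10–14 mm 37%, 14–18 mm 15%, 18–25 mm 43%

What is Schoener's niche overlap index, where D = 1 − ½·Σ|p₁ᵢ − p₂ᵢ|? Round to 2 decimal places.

0.83

Convert percentages to proportions (divide by 100).
Σ|p₁ᵢ − p₂ᵢ| = 0.02 + 0.17 + 0.05 + 0.10 = 0.34
D = 1 − ½ × 0.34 = 1 − 0.170 = 0.8300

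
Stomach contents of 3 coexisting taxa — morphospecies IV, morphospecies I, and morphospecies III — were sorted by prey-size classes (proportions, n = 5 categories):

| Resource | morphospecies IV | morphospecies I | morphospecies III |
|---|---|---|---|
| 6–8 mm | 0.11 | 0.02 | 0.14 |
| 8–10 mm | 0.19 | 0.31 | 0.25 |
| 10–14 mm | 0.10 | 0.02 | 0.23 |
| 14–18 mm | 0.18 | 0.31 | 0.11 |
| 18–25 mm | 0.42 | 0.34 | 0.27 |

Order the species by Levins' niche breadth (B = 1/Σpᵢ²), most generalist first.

Σp_IVᵢ² = 0.11² + 0.19² + 0.10² + 0.18² + 0.42² = 0.0121 + 0.0361 + 0.0100 + 0.0324 + 0.1764 = 0.2670
B_IV = 1 / 0.2670 = 3.7453
Σp_Iᵢ² = 0.02² + 0.31² + 0.02² + 0.31² + 0.34² = 0.0004 + 0.0961 + 0.0004 + 0.0961 + 0.1156 = 0.3086
B_I = 1 / 0.3086 = 3.2404
Σp_IIIᵢ² = 0.14² + 0.25² + 0.23² + 0.11² + 0.27² = 0.0196 + 0.0625 + 0.0529 + 0.0121 + 0.0729 = 0.2200
B_III = 1 / 0.2200 = 4.5455
Ranking by B (broadest → narrowest): morphospecies III (4.55) > morphospecies IV (3.75) > morphospecies I (3.24)

morphospecies III > morphospecies IV > morphospecies I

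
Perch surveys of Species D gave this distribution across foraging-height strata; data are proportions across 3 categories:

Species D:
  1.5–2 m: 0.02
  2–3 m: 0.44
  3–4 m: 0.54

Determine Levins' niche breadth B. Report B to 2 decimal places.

Σpᵢ² = 0.02² + 0.44² + 0.54² = 0.0004 + 0.1936 + 0.2916 = 0.4856
B = 1 / 0.4856 = 2.0593

2.06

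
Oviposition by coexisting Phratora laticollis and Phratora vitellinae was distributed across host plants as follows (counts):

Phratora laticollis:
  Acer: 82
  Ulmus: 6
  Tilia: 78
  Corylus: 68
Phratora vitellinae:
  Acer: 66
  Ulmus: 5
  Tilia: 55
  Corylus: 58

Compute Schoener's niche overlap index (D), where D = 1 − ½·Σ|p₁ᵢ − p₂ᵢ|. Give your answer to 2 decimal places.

Proportions for Phratora laticollis (n=234): 82/234=0.3504, 6/234=0.0256, 78/234=0.3333, 68/234=0.2906
Proportions for Phratora vitellinae (n=184): 66/184=0.3587, 5/184=0.0272, 55/184=0.2989, 58/184=0.3152
Σ|p₁ᵢ − p₂ᵢ| = 0.0083 + 0.0016 + 0.0344 + 0.0246 = 0.0689
D = 1 − ½ × 0.0689 = 1 − 0.03445 = 0.96555

0.97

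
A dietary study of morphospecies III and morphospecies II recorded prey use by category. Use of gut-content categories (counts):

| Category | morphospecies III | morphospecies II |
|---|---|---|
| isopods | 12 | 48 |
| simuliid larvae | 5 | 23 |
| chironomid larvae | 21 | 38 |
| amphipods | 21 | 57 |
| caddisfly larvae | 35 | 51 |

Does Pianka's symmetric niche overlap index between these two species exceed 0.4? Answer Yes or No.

Yes

Proportions for morphospecies III (n=94): 12/94=0.1277, 5/94=0.0532, 21/94=0.2234, 21/94=0.2234, 35/94=0.3723
Proportions for morphospecies II (n=217): 48/217=0.2212, 23/217=0.1060, 38/217=0.1751, 57/217=0.2627, 51/217=0.2350
Σ p₁ᵢp₂ᵢ = 0.028247 + 0.005639 + 0.039117 + 0.058687 + 0.087491 = 0.219181
Σp_1ᵢ² = 0.1277² + 0.0532² + 0.2234² + 0.2234² + 0.3723² = 0.016307 + 0.002830 + 0.049908 + 0.049908 + 0.138607 = 0.257560
Σp_2ᵢ² = 0.2212² + 0.1060² + 0.1751² + 0.2627² + 0.2350² = 0.048929 + 0.011236 + 0.030660 + 0.069011 + 0.055225 = 0.215061
O = 0.219181 / √(0.257560 × 0.215061) = 0.219181 / 0.2353532 = 0.9313
O = 0.9313 > 0.4 → Yes.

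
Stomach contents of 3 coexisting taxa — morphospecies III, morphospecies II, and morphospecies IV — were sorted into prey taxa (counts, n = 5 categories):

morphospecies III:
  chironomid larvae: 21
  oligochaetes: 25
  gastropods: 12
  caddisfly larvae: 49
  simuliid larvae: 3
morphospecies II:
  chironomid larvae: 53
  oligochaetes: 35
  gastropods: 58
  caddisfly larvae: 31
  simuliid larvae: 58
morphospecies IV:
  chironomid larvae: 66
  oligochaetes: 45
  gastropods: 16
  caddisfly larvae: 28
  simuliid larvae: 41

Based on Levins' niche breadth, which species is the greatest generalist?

Proportions for morphospecies III (n=110): 21/110=0.1909, 25/110=0.2273, 12/110=0.1091, 49/110=0.4455, 3/110=0.0273
Proportions for morphospecies II (n=235): 53/235=0.2255, 35/235=0.1489, 58/235=0.2468, 31/235=0.1319, 58/235=0.2468
Proportions for morphospecies IV (n=196): 66/196=0.3367, 45/196=0.2296, 16/196=0.0816, 28/196=0.1429, 41/196=0.2092
Σp_IIIᵢ² = 0.1909² + 0.2273² + 0.1091² + 0.4455² + 0.0273² = 0.036443 + 0.051665 + 0.011903 + 0.198470 + 0.000745 = 0.299226
B_III = 1 / 0.299226 = 3.3420
Σp_IIᵢ² = 0.2255² + 0.1489² + 0.2468² + 0.1319² + 0.2468² = 0.050850 + 0.022171 + 0.060910 + 0.017398 + 0.060910 = 0.212239
B_II = 1 / 0.212239 = 4.7117
Σp_IVᵢ² = 0.3367² + 0.2296² + 0.0816² + 0.1429² + 0.2092² = 0.113367 + 0.052716 + 0.006659 + 0.020420 + 0.043765 = 0.236927
B_IV = 1 / 0.236927 = 4.2207
Highest B → broadest niche (most generalist): morphospecies II (B = 4.71).

morphospecies II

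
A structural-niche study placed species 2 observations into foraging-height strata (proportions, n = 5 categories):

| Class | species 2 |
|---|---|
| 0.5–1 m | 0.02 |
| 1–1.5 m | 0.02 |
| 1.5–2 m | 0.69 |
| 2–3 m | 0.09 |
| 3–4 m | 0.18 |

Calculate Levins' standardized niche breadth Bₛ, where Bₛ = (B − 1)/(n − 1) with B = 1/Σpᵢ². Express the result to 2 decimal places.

0.23

Σpᵢ² = 0.02² + 0.02² + 0.69² + 0.09² + 0.18² = 0.0004 + 0.0004 + 0.4761 + 0.0081 + 0.0324 = 0.5174
B = 1 / 0.5174 = 1.9327
Bₛ = (B − 1)/(n − 1) = (1.9327 − 1)/(5 − 1) = 0.9327/4 = 0.2332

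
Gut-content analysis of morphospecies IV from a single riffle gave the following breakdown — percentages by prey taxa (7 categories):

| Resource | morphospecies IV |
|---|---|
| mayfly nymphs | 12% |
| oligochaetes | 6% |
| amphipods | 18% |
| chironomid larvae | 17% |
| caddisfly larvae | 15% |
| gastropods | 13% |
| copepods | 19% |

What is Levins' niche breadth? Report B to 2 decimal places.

Convert percentages to proportions (divide by 100).
Σpᵢ² = 0.12² + 0.06² + 0.18² + 0.17² + 0.15² + 0.13² + 0.19² = 0.0144 + 0.0036 + 0.0324 + 0.0289 + 0.0225 + 0.0169 + 0.0361 = 0.1548
B = 1 / 0.1548 = 6.4599

6.46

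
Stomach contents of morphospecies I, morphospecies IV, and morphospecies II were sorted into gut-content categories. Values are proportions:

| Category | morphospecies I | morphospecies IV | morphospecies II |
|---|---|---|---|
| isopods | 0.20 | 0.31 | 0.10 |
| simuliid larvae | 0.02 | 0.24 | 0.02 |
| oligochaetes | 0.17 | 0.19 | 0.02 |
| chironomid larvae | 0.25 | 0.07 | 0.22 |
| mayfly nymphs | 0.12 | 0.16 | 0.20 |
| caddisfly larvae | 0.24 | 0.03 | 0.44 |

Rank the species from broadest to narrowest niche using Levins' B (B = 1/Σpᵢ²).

Σp_Iᵢ² = 0.20² + 0.02² + 0.17² + 0.25² + 0.12² + 0.24² = 0.0400 + 0.0004 + 0.0289 + 0.0625 + 0.0144 + 0.0576 = 0.2038
B_I = 1 / 0.2038 = 4.9068
Σp_IVᵢ² = 0.31² + 0.24² + 0.19² + 0.07² + 0.16² + 0.03² = 0.0961 + 0.0576 + 0.0361 + 0.0049 + 0.0256 + 0.0009 = 0.2212
B_IV = 1 / 0.2212 = 4.5208
Σp_IIᵢ² = 0.10² + 0.02² + 0.02² + 0.22² + 0.20² + 0.44² = 0.0100 + 0.0004 + 0.0004 + 0.0484 + 0.0400 + 0.1936 = 0.2928
B_II = 1 / 0.2928 = 3.4153
Ranking by B (broadest → narrowest): morphospecies I (4.91) > morphospecies IV (4.52) > morphospecies II (3.42)

morphospecies I > morphospecies IV > morphospecies II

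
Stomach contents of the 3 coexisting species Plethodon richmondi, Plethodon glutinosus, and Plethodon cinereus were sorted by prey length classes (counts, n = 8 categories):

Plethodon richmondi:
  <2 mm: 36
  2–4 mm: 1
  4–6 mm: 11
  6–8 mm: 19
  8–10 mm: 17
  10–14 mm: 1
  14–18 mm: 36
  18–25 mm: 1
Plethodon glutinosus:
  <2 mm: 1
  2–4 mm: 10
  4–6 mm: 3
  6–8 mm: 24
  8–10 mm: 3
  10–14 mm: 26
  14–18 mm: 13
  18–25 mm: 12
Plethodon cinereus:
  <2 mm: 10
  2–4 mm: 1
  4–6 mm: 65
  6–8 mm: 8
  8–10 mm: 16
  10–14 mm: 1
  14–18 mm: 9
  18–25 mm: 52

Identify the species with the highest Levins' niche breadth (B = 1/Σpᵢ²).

Proportions for Plethodon richmondi (n=122): 36/122=0.2951, 1/122=0.0082, 11/122=0.0902, 19/122=0.1557, 17/122=0.1393, 1/122=0.0082, 36/122=0.2951, 1/122=0.0082
Proportions for Plethodon glutinosus (n=92): 1/92=0.0109, 10/92=0.1087, 3/92=0.0326, 24/92=0.2609, 3/92=0.0326, 26/92=0.2826, 13/92=0.1413, 12/92=0.1304
Proportions for Plethodon cinereus (n=162): 10/162=0.0617, 1/162=0.0062, 65/162=0.4012, 8/162=0.0494, 16/162=0.0988, 1/162=0.0062, 9/162=0.0556, 52/162=0.3210
Σp_richᵢ² = 0.2951² + 0.0082² + 0.0902² + 0.1557² + 0.1393² + 0.0082² + 0.2951² + 0.0082² = 0.087084 + 0.000067 + 0.008136 + 0.024242 + 0.019404 + 0.000067 + 0.087084 + 0.000067 = 0.226151
B_rich = 1 / 0.226151 = 4.4218
Σp_glutᵢ² = 0.0109² + 0.1087² + 0.0326² + 0.2609² + 0.0326² + 0.2826² + 0.1413² + 0.1304² = 0.000119 + 0.011816 + 0.001063 + 0.068069 + 0.001063 + 0.079863 + 0.019966 + 0.017004 = 0.198963
B_glut = 1 / 0.198963 = 5.0261
Σp_cineᵢ² = 0.0617² + 0.0062² + 0.4012² + 0.0494² + 0.0988² + 0.0062² + 0.0556² + 0.3210² = 0.003807 + 0.000038 + 0.160961 + 0.002440 + 0.009761 + 0.000038 + 0.003091 + 0.103041 = 0.283177
B_cine = 1 / 0.283177 = 3.5314
Highest B → broadest niche (most generalist): Plethodon glutinosus (B = 5.03).

Plethodon glutinosus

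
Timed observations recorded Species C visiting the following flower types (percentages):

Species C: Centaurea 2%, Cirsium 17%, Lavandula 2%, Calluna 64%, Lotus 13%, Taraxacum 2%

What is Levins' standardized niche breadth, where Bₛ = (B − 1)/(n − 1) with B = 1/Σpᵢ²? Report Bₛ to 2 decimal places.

0.24

Convert percentages to proportions (divide by 100).
Σpᵢ² = 0.02² + 0.17² + 0.02² + 0.64² + 0.13² + 0.02² = 0.0004 + 0.0289 + 0.0004 + 0.4096 + 0.0169 + 0.0004 = 0.4566
B = 1 / 0.4566 = 2.1901
Bₛ = (B − 1)/(n − 1) = (2.1901 − 1)/(6 − 1) = 1.1901/5 = 0.2380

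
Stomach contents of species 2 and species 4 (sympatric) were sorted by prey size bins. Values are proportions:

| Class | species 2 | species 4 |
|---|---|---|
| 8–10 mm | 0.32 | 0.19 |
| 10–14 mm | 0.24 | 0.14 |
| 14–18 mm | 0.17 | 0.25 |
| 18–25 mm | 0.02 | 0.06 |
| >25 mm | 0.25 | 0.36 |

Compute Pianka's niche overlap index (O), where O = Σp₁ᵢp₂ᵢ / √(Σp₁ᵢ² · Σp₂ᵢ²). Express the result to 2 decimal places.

0.91

Σ p₁ᵢp₂ᵢ = 0.0608 + 0.0336 + 0.0425 + 0.0012 + 0.0900 = 0.2281
Σp_1ᵢ² = 0.32² + 0.24² + 0.17² + 0.02² + 0.25² = 0.1024 + 0.0576 + 0.0289 + 0.0004 + 0.0625 = 0.2518
Σp_2ᵢ² = 0.19² + 0.14² + 0.25² + 0.06² + 0.36² = 0.0361 + 0.0196 + 0.0625 + 0.0036 + 0.1296 = 0.2514
O = 0.2281 / √(0.2518 × 0.2514) = 0.2281 / 0.25160 = 0.9066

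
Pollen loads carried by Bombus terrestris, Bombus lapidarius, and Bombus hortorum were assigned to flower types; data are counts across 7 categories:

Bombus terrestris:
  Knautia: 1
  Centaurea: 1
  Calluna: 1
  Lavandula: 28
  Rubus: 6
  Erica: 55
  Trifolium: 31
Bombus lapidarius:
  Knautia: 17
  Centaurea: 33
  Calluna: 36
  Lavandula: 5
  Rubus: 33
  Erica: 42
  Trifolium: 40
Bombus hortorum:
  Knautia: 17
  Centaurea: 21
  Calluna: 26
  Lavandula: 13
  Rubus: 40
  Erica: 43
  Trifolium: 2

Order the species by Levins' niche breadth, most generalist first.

Proportions for Bombus terrestris (n=123): 1/123=0.0081, 1/123=0.0081, 1/123=0.0081, 28/123=0.2276, 6/123=0.0488, 55/123=0.4472, 31/123=0.2520
Proportions for Bombus lapidarius (n=206): 17/206=0.0825, 33/206=0.1602, 36/206=0.1748, 5/206=0.0243, 33/206=0.1602, 42/206=0.2039, 40/206=0.1942
Proportions for Bombus hortorum (n=162): 17/162=0.1049, 21/162=0.1296, 26/162=0.1605, 13/162=0.0802, 40/162=0.2469, 43/162=0.2654, 2/162=0.0123
Σp_terrᵢ² = 0.0081² + 0.0081² + 0.0081² + 0.2276² + 0.0488² + 0.4472² + 0.2520² = 0.000066 + 0.000066 + 0.000066 + 0.051802 + 0.002381 + 0.199988 + 0.063504 = 0.317873
B_terr = 1 / 0.317873 = 3.1459
Σp_lapiᵢ² = 0.0825² + 0.1602² + 0.1748² + 0.0243² + 0.1602² + 0.2039² + 0.1942² = 0.006806 + 0.025664 + 0.030555 + 0.000590 + 0.025664 + 0.041575 + 0.037714 = 0.168568
B_lapi = 1 / 0.168568 = 5.9323
Σp_hortᵢ² = 0.1049² + 0.1296² + 0.1605² + 0.0802² + 0.2469² + 0.2654² + 0.0123² = 0.011004 + 0.016796 + 0.025760 + 0.006432 + 0.060960 + 0.070437 + 0.000151 = 0.191540
B_hort = 1 / 0.191540 = 5.2208
Ranking by B (broadest → narrowest): Bombus lapidarius (5.93) > Bombus hortorum (5.22) > Bombus terrestris (3.15)

Bombus lapidarius > Bombus hortorum > Bombus terrestris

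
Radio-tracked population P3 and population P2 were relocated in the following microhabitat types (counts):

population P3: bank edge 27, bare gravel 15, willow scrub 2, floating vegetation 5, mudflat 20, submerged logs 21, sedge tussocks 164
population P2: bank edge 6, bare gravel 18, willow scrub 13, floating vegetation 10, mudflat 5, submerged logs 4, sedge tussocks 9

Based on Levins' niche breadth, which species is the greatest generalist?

population P2

Proportions for population P3 (n=254): 27/254=0.1063, 15/254=0.0591, 2/254=0.0079, 5/254=0.0197, 20/254=0.0787, 21/254=0.0827, 164/254=0.6457
Proportions for population P2 (n=65): 6/65=0.0923, 18/65=0.2769, 13/65=0.2000, 10/65=0.1538, 5/65=0.0769, 4/65=0.0615, 9/65=0.1385
Σp_P3ᵢ² = 0.1063² + 0.0591² + 0.0079² + 0.0197² + 0.0787² + 0.0827² + 0.6457² = 0.011300 + 0.003493 + 0.000062 + 0.000388 + 0.006194 + 0.006839 + 0.416928 = 0.445204
B_P3 = 1 / 0.445204 = 2.2462
Σp_P2ᵢ² = 0.0923² + 0.2769² + 0.2000² + 0.1538² + 0.0769² + 0.0615² + 0.1385² = 0.008519 + 0.076674 + 0.040000 + 0.023654 + 0.005914 + 0.003782 + 0.019182 = 0.177725
B_P2 = 1 / 0.177725 = 5.6267
Highest B → broadest niche (most generalist): population P2 (B = 5.63).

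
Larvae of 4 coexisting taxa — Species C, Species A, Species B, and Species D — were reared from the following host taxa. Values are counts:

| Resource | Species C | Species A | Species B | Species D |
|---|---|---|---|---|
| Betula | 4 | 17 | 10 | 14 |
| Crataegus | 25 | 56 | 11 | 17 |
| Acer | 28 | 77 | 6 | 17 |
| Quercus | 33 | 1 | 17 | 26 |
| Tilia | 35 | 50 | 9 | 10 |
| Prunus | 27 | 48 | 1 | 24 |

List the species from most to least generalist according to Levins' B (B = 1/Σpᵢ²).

Species D > Species C > Species B > Species A

Proportions for Species C (n=152): 4/152=0.0263, 25/152=0.1645, 28/152=0.1842, 33/152=0.2171, 35/152=0.2303, 27/152=0.1776
Proportions for Species A (n=249): 17/249=0.0683, 56/249=0.2249, 77/249=0.3092, 1/249=0.0040, 50/249=0.2008, 48/249=0.1928
Proportions for Species B (n=54): 10/54=0.1852, 11/54=0.2037, 6/54=0.1111, 17/54=0.3148, 9/54=0.1667, 1/54=0.0185
Proportions for Species D (n=108): 14/108=0.1296, 17/108=0.1574, 17/108=0.1574, 26/108=0.2407, 10/108=0.0926, 24/108=0.2222
Σp_Cᵢ² = 0.0263² + 0.1645² + 0.1842² + 0.2171² + 0.2303² + 0.1776² = 0.000692 + 0.027060 + 0.033930 + 0.047132 + 0.053038 + 0.031542 = 0.193394
B_C = 1 / 0.193394 = 5.1708
Σp_Aᵢ² = 0.0683² + 0.2249² + 0.3092² + 0.0040² + 0.2008² + 0.1928² = 0.004665 + 0.050580 + 0.095605 + 0.000016 + 0.040321 + 0.037172 = 0.228359
B_A = 1 / 0.228359 = 4.3791
Σp_Bᵢ² = 0.1852² + 0.2037² + 0.1111² + 0.3148² + 0.1667² + 0.0185² = 0.034299 + 0.041494 + 0.012343 + 0.099099 + 0.027789 + 0.000342 = 0.215366
B_B = 1 / 0.215366 = 4.6433
Σp_Dᵢ² = 0.1296² + 0.1574² + 0.1574² + 0.2407² + 0.0926² + 0.2222² = 0.016796 + 0.024775 + 0.024775 + 0.057936 + 0.008575 + 0.049373 = 0.182230
B_D = 1 / 0.182230 = 5.4876
Ranking by B (broadest → narrowest): Species D (5.49) > Species C (5.17) > Species B (4.64) > Species A (4.38)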